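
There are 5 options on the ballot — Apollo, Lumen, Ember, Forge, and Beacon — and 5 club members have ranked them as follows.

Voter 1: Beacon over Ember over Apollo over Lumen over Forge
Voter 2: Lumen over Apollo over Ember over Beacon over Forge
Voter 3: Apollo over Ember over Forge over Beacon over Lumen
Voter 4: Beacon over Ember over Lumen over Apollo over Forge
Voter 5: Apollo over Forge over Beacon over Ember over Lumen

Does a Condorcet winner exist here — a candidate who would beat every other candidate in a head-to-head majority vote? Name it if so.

Apollo

Head-to-head results (5 voters total):
Apollo vs Lumen: Apollo wins 3–2.
Apollo vs Ember: Apollo wins 3–2.
Apollo vs Forge: Apollo wins 5–0.
Apollo vs Beacon: Apollo wins 3–2.
Lumen vs Ember: Ember wins 4–1.
Lumen vs Forge: Lumen wins 3–2.
Lumen vs Beacon: Beacon wins 4–1.
Ember vs Forge: Ember wins 4–1.
Ember vs Beacon: Beacon wins 3–2.
Forge vs Beacon: Beacon wins 3–2.
Apollo beats each rival — Lumen (3–2), Ember (3–2), Forge (5–0), Beacon (3–2) — so Apollo is the Condorcet winner.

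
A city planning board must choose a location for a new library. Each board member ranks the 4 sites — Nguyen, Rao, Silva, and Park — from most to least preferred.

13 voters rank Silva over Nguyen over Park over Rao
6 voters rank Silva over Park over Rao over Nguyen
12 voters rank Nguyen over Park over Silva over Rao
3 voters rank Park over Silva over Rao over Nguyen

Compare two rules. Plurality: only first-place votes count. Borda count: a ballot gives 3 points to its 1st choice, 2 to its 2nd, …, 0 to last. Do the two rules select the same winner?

Plurality first-place counts: Nguyen 12, Rao 0, Silva 19, Park 3 → Silva.
Borda totals: Nguyen 62, Rao 9, Silva 75, Park 58 → Silva.
The two rules agree on Silva.

Yes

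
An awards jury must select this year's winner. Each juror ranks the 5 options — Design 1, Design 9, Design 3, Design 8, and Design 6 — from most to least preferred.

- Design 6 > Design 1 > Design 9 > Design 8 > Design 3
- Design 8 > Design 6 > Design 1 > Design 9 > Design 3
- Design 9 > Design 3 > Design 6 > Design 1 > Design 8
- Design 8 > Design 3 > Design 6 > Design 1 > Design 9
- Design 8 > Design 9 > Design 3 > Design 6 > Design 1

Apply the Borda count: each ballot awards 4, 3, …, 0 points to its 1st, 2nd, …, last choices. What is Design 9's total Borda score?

10

Borda scores:
  Design 1: 3 + 2 + 1 + 1 + 0 = 7
  Design 9: 2 + 1 + 4 + 0 + 3 = 10
  Design 3: 0 + 0 + 3 + 3 + 2 = 8
  Design 8: 1 + 4 + 0 + 4 + 4 = 13
  Design 6: 4 + 3 + 2 + 2 + 1 = 12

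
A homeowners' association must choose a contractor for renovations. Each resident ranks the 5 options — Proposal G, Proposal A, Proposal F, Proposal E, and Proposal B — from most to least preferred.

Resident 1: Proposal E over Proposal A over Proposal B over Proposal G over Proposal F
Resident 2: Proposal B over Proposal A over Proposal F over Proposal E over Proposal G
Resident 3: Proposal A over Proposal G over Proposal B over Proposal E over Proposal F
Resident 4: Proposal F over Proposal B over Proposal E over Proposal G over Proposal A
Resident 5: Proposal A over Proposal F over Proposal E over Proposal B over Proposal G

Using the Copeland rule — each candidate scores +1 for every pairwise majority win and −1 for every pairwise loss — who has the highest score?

Proposal A

Pairwise results:
  Proposal G vs Proposal A: Proposal A wins 4–1.
  Proposal G vs Proposal F: Proposal F wins 3–2.
  Proposal G vs Proposal E: Proposal E wins 4–1.
  Proposal G vs Proposal B: Proposal B wins 4–1.
  Proposal A vs Proposal F: Proposal A wins 4–1.
  Proposal A vs Proposal E: Proposal A wins 3–2.
  Proposal A vs Proposal B: Proposal A wins 3–2.
  Proposal F vs Proposal E: Proposal F wins 3–2.
  Proposal F vs Proposal B: Proposal B wins 3–2.
  Proposal E vs Proposal B: Proposal B wins 3–2.
Copeland scores (wins − losses):
  Proposal G: 0 − 4 = -4
  Proposal A: 4 − 0 = 4
  Proposal F: 2 − 2 = 0
  Proposal E: 1 − 3 = -2
  Proposal B: 3 − 1 = 2
Proposal A has the best Copeland score.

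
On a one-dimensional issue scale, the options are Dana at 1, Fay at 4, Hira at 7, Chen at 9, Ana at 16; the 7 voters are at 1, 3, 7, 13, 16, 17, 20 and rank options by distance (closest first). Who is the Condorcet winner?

Ana

With single-peaked preferences on a line, the Condorcet winner is the candidate closest to the median voter.
The median voter (position 13) is closest to Ana at 16.
Check: Ana vs Fay — voters closer to Ana: 4 of 7.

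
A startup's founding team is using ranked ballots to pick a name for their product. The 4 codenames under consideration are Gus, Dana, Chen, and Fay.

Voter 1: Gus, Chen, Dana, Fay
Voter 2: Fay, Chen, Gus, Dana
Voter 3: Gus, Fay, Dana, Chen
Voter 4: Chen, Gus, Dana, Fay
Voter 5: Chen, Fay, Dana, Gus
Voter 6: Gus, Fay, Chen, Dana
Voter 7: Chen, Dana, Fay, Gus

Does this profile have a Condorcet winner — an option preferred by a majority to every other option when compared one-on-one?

Yes

Head-to-head results (7 voters total):
Gus vs Dana: Gus wins 5–2.
Gus vs Chen: Chen wins 4–3.
Gus vs Fay: Gus wins 4–3.
Dana vs Chen: Chen wins 6–1.
Dana vs Fay: Fay wins 4–3.
Chen vs Fay: Chen wins 4–3.
Chen beats each rival — Gus (4–3), Dana (6–1), Fay (4–3) — so Chen is the Condorcet winner.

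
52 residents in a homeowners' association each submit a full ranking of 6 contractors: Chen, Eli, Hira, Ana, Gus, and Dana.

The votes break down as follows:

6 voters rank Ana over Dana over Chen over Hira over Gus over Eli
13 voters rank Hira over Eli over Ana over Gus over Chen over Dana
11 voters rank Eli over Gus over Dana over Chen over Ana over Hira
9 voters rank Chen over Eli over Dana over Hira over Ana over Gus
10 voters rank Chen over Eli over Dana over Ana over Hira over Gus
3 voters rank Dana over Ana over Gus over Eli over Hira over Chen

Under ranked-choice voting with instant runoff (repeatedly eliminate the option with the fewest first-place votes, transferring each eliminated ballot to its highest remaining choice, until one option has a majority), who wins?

Eli

Round 1: Chen 19, Hira 13, Eli 11, Ana 6, Dana 3, Gus 0. Gus has the fewest and is eliminated.
Round 2: Chen 19, Hira 13, Eli 11, Ana 6, Dana 3. Dana has the fewest and is eliminated.
Round 3: Chen 19, Hira 13, Eli 11, Ana 9. Ana has the fewest and is eliminated.
Round 4: Chen 25, Eli 14, Hira 13. Hira has the fewest and is eliminated.
Round 5: Eli 27, Chen 25. Eli has a majority.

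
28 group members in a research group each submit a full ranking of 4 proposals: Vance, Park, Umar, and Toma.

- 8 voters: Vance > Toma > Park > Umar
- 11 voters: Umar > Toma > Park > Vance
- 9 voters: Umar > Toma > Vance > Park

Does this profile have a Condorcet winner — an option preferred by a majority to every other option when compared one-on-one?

Yes

Head-to-head results (28 voters total):
Vance vs Park: Vance wins 17–11.
Vance vs Umar: Umar wins 20–8.
Vance vs Toma: Toma wins 20–8.
Park vs Umar: Umar wins 20–8.
Park vs Toma: Toma wins 28–0.
Umar vs Toma: Umar wins 20–8.
Umar beats each rival — Vance (20–8), Park (20–8), Toma (20–8) — so Umar is the Condorcet winner.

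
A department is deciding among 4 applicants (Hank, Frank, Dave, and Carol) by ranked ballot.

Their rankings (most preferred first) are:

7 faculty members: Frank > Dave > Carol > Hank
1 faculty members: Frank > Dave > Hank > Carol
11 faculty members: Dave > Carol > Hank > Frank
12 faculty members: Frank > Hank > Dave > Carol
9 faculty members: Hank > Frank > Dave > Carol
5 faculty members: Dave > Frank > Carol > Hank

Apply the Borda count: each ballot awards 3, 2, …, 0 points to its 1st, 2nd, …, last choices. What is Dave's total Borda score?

Borda scores:
  Hank: 7·0 + 1 + 11·1 + 12·2 + 9·3 + 5·0 = 63
  Frank: 7·3 + 3 + 11·0 + 12·3 + 9·2 + 5·2 = 88
  Dave: 7·2 + 2 + 11·3 + 12·1 + 9·1 + 5·3 = 85
  Carol: 7·1 + 0 + 11·2 + 12·0 + 9·0 + 5·1 = 34

85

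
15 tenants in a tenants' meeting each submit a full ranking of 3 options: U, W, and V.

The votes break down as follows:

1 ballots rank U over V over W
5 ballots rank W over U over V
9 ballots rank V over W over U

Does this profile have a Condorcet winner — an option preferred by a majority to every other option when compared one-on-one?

Yes

Head-to-head results (15 voters total):
U vs W: W wins 14–1.
U vs V: V wins 9–6.
W vs V: V wins 10–5.
V beats each rival — U (9–6), W (10–5) — so V is the Condorcet winner.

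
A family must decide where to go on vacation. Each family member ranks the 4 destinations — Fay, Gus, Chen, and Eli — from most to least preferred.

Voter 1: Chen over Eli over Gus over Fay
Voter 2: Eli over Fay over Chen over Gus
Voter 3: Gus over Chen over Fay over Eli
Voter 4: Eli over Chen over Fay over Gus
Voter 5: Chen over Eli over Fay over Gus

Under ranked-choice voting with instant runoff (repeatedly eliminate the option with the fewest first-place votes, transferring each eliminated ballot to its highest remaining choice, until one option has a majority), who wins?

Round 1: Chen 2, Eli 2, Gus 1, Fay 0. Fay has the fewest and is eliminated.
Round 2: Chen 2, Eli 2, Gus 1. Gus has the fewest and is eliminated.
Round 3: Chen 3, Eli 2. Chen has a majority.

Chen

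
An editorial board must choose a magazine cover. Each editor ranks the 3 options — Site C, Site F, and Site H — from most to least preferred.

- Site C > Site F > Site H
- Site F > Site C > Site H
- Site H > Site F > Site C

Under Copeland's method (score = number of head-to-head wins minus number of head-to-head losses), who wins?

Pairwise results:
  Site C vs Site F: Site F wins 2–1.
  Site C vs Site H: Site C wins 2–1.
  Site F vs Site H: Site F wins 2–1.
Copeland scores (wins − losses):
  Site C: 1 − 1 = 0
  Site F: 2 − 0 = 2
  Site H: 0 − 2 = -2
Site F has the best Copeland score.

Site F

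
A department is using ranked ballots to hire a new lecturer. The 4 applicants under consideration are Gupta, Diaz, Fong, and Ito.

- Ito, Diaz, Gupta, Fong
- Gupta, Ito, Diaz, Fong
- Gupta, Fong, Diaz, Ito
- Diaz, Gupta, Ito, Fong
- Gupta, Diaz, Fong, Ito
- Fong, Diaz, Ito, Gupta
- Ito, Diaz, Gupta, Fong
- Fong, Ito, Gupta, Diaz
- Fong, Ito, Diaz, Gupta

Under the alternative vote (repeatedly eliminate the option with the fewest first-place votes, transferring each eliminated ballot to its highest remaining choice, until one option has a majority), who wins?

Gupta

Round 1: Gupta 3, Fong 3, Ito 2, Diaz 1. Diaz has the fewest and is eliminated.
Round 2: Gupta 4, Fong 3, Ito 2. Ito has the fewest and is eliminated.
Round 3: Gupta 6, Fong 3. Gupta has a majority.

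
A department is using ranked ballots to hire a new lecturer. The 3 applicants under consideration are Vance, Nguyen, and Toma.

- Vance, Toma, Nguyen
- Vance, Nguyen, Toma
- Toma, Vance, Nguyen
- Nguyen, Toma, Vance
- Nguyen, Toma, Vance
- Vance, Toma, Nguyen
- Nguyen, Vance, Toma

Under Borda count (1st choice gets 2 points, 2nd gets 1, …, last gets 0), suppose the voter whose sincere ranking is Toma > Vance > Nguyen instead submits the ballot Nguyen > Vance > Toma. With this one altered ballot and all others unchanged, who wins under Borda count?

Borda totals with the altered ballot: Vance 8, Nguyen 9, Toma 4.
The switch changes the winner from Vance to Nguyen.

Nguyen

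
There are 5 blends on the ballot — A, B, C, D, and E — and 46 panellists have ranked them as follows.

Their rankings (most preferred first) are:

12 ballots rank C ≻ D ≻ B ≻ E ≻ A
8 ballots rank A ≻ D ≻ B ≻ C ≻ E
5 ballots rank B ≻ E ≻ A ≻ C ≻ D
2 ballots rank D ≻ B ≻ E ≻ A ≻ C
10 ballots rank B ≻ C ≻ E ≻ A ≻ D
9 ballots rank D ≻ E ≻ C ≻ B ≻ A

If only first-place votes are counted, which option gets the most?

B

First-place vote totals:
  A: 8
  B: 15
  C: 12
  D: 11
  E: 0
B has the most first-place votes.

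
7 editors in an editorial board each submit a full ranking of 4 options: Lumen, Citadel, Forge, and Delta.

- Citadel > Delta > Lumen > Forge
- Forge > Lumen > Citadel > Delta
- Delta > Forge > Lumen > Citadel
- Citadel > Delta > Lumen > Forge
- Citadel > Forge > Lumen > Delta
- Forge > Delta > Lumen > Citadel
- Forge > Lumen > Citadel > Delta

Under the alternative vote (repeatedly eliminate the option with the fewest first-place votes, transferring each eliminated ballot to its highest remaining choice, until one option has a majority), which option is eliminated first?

Round 1: Citadel 3, Forge 3, Delta 1, Lumen 0. Lumen has the fewest and is eliminated.
Round 2: Citadel 3, Forge 3, Delta 1. Delta has the fewest and is eliminated.
Round 3: Forge 4, Citadel 3. Forge has a majority.

Lumen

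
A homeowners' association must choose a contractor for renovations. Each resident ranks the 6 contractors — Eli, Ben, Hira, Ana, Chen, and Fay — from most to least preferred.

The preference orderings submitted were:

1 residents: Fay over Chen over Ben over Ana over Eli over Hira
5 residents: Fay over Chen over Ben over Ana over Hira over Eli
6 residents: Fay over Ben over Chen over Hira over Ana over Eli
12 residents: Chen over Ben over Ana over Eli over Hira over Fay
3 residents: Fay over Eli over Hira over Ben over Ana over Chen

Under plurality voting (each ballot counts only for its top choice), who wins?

Fay

First-place vote totals:
  Eli: 0
  Ben: 0
  Hira: 0
  Ana: 0
  Chen: 12
  Fay: 15
Fay has the most first-place votes.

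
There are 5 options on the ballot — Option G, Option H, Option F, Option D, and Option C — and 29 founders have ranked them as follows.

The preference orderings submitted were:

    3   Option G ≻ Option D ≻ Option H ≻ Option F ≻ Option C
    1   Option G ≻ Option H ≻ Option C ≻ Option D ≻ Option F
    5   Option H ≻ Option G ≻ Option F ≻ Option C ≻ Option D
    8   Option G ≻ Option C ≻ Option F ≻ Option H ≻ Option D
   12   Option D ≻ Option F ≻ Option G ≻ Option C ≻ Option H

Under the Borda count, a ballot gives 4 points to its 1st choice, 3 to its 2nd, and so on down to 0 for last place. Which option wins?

Option G

Borda scores:
  Option G: 3·4 + 4 + 5·3 + 8·4 + 12·2 = 87
  Option H: 3·2 + 3 + 5·4 + 8·1 + 12·0 = 37
  Option F: 3·1 + 0 + 5·2 + 8·2 + 12·3 = 65
  Option D: 3·3 + 1 + 5·0 + 8·0 + 12·4 = 58
  Option C: 3·0 + 2 + 5·1 + 8·3 + 12·1 = 43
Option G has the highest total.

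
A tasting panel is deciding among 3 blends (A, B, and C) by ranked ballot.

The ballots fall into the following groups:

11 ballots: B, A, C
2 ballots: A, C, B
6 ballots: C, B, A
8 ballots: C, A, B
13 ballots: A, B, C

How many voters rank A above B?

23

Ballots ranking A above B: 2+8+13 = 23.
Ballots ranking B above A: 11+6 = 17.
So 23 of 40 voters prefer A to B.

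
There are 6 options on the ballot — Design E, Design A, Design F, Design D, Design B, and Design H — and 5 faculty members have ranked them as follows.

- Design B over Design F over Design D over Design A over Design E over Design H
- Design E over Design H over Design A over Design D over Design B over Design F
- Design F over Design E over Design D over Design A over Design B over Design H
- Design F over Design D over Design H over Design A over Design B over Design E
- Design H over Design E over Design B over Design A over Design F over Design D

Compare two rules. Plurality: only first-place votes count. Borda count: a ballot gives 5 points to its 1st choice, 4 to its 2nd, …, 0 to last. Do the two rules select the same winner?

Plurality first-place counts: Design E 1, Design A 0, Design F 2, Design D 0, Design B 1, Design H 1 → Design F.
Borda totals: Design E 14, Design A 11, Design F 15, Design D 12, Design B 11, Design H 12 → Design F.
The two rules agree on Design F.

Yes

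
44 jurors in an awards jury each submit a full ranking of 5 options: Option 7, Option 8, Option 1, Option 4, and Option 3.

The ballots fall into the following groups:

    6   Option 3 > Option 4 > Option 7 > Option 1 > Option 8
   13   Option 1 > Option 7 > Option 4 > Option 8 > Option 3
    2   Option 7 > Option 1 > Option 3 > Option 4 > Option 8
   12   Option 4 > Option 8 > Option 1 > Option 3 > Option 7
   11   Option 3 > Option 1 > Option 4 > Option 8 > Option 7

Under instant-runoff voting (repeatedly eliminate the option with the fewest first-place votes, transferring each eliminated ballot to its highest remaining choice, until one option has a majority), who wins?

Option 1

Round 1: Option 3 17, Option 1 13, Option 4 12, Option 7 2, Option 8 0. Option 8 has the fewest and is eliminated.
Round 2: Option 3 17, Option 1 13, Option 4 12, Option 7 2. Option 7 has the fewest and is eliminated.
Round 3: Option 3 17, Option 1 15, Option 4 12. Option 4 has the fewest and is eliminated.
Round 4: Option 1 27, Option 3 17. Option 1 has a majority.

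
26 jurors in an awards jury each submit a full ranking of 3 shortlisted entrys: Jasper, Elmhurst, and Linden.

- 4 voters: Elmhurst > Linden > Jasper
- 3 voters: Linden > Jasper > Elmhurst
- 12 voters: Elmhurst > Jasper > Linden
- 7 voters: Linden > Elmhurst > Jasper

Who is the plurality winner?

First-place vote totals:
  Jasper: 0
  Elmhurst: 16
  Linden: 10
Elmhurst has the most first-place votes.

Elmhurst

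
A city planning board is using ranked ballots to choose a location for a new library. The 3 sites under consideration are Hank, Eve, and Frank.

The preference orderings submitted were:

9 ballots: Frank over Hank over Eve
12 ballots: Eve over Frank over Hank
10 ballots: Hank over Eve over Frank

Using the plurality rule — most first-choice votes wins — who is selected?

First-place vote totals:
  Hank: 10
  Eve: 12
  Frank: 9
Eve has the most first-place votes.

Eve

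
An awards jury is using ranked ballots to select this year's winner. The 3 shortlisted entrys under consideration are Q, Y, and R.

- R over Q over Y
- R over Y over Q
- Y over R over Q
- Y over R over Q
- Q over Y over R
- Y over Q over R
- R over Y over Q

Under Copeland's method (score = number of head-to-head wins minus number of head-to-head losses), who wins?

Pairwise results:
  Q vs Y: Y wins 5–2.
  Q vs R: R wins 5–2.
  Y vs R: Y wins 4–3.
Copeland scores (wins − losses):
  Q: 0 − 2 = -2
  Y: 2 − 0 = 2
  R: 1 − 1 = 0
Y has the best Copeland score.

Y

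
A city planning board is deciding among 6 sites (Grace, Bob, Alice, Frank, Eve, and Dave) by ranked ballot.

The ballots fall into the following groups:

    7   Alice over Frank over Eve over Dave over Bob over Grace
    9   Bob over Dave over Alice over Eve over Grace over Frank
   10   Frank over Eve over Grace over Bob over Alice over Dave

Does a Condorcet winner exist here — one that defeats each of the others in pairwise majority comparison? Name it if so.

No Condorcet winner

Head-to-head results (26 voters total):
Grace vs Bob: Bob wins 16–10.
Grace vs Alice: Alice wins 16–10.
Grace vs Frank: Frank wins 17–9.
Grace vs Eve: Eve wins 26–0.
Grace vs Dave: Dave wins 16–10.
Bob vs Alice: Bob wins 19–7.
Bob vs Frank: Frank wins 17–9.
Bob vs Eve: Eve wins 17–9.
Bob vs Dave: Bob wins 19–7.
Alice vs Frank: Alice wins 16–10.
Alice vs Eve: Alice wins 16–10.
Alice vs Dave: Alice wins 17–9.
Frank vs Eve: Frank wins 17–9.
Frank vs Dave: Frank wins 17–9.
Eve vs Dave: Eve wins 17–9.
No candidate beats all others: Bob beats Alice beats Frank beats Bob, a majority cycle.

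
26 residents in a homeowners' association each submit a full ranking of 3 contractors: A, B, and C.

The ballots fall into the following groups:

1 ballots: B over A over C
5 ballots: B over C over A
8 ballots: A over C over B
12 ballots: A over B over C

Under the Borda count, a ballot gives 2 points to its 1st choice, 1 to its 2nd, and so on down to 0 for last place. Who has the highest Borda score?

A

Borda scores:
  A: 1 + 5·0 + 8·2 + 12·2 = 41
  B: 2 + 5·2 + 8·0 + 12·1 = 24
  C: 0 + 5·1 + 8·1 + 12·0 = 13
A has the highest total.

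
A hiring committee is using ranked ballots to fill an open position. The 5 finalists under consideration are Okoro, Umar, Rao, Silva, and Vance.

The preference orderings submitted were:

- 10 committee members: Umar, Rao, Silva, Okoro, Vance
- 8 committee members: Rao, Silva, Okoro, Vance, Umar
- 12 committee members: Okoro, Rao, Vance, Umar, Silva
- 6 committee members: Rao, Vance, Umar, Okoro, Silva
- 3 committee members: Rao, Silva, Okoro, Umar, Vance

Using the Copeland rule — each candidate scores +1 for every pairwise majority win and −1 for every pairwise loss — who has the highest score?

Pairwise results:
  Okoro vs Umar: Okoro wins 23–16.
  Okoro vs Rao: Rao wins 27–12.
  Okoro vs Silva: Silva wins 21–18.
  Okoro vs Vance: Okoro wins 33–6.
  Umar vs Rao: Rao wins 29–10.
  Umar vs Silva: Umar wins 28–11.
  Umar vs Vance: Vance wins 26–13.
  Rao vs Silva: Rao wins 39–0.
  Rao vs Vance: Rao wins 39–0.
  Silva vs Vance: Silva wins 21–18.
Copeland scores (wins − losses):
  Okoro: 2 − 2 = 0
  Umar: 1 − 3 = -2
  Rao: 4 − 0 = 4
  Silva: 2 − 2 = 0
  Vance: 1 − 3 = -2
Rao has the best Copeland score.

Rao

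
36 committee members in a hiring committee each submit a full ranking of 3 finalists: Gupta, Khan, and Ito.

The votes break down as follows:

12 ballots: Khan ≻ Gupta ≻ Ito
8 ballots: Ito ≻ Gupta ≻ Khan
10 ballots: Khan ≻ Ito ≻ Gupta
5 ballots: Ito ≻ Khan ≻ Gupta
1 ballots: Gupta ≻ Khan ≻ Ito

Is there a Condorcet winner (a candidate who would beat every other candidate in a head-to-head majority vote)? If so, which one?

Khan

Head-to-head results (36 voters total):
Gupta vs Khan: Khan wins 27–9.
Gupta vs Ito: Ito wins 23–13.
Khan vs Ito: Khan wins 23–13.
Khan beats each rival — Gupta (27–9), Ito (23–13) — so Khan is the Condorcet winner.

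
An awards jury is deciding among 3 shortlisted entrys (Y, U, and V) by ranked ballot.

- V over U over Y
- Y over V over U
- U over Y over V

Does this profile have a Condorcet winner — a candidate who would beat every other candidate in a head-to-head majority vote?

No

Head-to-head results (3 voters total):
Y vs U: U wins 2–1.
Y vs V: Y wins 2–1.
U vs V: V wins 2–1.
No candidate beats all others: Y beats V beats U beats Y, a majority cycle.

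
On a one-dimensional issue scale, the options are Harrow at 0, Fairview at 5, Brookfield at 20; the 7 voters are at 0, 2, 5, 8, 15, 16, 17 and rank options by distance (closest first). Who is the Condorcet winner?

With single-peaked preferences on a line, the Condorcet winner is the candidate closest to the median voter.
The median voter (position 8) is closest to Fairview at 5.
Check: Fairview vs Harrow — voters closer to Fairview: 5 of 7.

Fairview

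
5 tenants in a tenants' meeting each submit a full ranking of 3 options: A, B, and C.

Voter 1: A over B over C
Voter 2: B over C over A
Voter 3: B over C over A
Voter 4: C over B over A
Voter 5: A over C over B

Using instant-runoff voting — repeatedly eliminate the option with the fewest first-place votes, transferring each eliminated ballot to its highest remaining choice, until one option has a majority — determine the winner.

Round 1: A 2, B 2, C 1. C has the fewest and is eliminated.
Round 2: B 3, A 2. B has a majority.

B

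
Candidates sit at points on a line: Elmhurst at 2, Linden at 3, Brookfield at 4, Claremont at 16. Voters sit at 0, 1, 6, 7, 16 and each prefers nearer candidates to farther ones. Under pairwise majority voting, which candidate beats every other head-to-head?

With single-peaked preferences on a line, the Condorcet winner is the candidate closest to the median voter.
The median voter (position 6) is closest to Brookfield at 4.
Check: Brookfield vs Linden — voters closer to Brookfield: 3 of 5.

Brookfield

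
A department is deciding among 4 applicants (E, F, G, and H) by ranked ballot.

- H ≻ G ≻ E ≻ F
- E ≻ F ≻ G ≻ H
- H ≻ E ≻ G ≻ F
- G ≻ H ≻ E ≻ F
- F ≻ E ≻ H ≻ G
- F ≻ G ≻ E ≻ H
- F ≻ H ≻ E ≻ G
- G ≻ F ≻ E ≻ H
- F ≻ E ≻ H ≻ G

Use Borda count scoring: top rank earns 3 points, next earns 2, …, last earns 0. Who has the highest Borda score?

Borda scores:
  E: 1 + 3 + 2 + 1 + 2 + 1 + 1 + 1 + 2 = 14
  F: 0 + 2 + 0 + 0 + 3 + 3 + 3 + 2 + 3 = 16
  G: 2 + 1 + 1 + 3 + 0 + 2 + 0 + 3 + 0 = 12
  H: 3 + 0 + 3 + 2 + 1 + 0 + 2 + 0 + 1 = 12
F has the highest total.

F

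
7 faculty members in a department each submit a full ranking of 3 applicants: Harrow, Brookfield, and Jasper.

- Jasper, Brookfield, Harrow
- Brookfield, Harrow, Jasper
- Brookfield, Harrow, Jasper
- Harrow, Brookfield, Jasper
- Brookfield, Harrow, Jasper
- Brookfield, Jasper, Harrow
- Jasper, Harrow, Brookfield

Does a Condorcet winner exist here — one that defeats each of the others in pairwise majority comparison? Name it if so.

Head-to-head results (7 voters total):
Harrow vs Brookfield: Brookfield wins 5–2.
Harrow vs Jasper: Harrow wins 4–3.
Brookfield vs Jasper: Brookfield wins 5–2.
Brookfield beats each rival — Harrow (5–2), Jasper (5–2) — so Brookfield is the Condorcet winner.

Brookfield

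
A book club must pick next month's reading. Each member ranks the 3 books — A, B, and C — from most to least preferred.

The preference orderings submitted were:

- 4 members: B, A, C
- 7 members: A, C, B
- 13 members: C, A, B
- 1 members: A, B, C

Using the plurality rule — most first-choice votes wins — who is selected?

C

First-place vote totals:
  A: 8
  B: 4
  C: 13
C has the most first-place votes.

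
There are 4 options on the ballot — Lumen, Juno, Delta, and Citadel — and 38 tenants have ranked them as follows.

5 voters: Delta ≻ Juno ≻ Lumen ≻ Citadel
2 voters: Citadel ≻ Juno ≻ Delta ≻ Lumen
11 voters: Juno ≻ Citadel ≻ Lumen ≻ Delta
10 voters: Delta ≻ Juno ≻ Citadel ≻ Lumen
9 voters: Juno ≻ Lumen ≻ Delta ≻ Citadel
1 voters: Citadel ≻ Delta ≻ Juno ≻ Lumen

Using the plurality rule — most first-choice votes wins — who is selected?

Juno

First-place vote totals:
  Lumen: 0
  Juno: 20
  Delta: 15
  Citadel: 3
Juno has the most first-place votes.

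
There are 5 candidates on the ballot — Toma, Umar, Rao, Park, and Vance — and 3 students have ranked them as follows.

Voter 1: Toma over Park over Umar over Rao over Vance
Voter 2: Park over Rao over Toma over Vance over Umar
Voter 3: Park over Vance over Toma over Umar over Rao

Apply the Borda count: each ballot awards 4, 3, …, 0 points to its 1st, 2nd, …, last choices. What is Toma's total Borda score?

Borda scores:
  Toma: 4 + 2 + 2 = 8
  Umar: 2 + 0 + 1 = 3
  Rao: 1 + 3 + 0 = 4
  Park: 3 + 4 + 4 = 11
  Vance: 0 + 1 + 3 = 4

8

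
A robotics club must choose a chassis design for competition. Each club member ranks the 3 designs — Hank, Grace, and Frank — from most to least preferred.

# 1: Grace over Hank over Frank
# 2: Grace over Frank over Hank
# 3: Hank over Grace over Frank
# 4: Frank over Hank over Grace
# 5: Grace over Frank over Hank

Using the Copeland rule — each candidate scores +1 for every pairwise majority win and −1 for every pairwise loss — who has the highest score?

Pairwise results:
  Hank vs Grace: Grace wins 3–2.
  Hank vs Frank: Frank wins 3–2.
  Grace vs Frank: Grace wins 4–1.
Copeland scores (wins − losses):
  Hank: 0 − 2 = -2
  Grace: 2 − 0 = 2
  Frank: 1 − 1 = 0
Grace has the best Copeland score.

Grace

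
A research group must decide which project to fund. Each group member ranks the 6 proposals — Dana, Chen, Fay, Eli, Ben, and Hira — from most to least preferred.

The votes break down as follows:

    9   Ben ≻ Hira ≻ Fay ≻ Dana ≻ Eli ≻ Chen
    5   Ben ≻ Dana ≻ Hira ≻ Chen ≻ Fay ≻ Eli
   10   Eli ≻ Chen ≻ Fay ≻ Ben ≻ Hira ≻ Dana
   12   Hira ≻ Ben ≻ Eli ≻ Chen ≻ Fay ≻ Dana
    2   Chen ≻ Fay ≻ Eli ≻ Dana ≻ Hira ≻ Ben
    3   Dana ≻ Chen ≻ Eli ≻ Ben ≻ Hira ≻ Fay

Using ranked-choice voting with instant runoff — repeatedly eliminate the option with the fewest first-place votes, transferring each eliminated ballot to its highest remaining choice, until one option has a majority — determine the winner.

Ben

Round 1: Ben 14, Hira 12, Eli 10, Dana 3, Chen 2, Fay 0. Fay has the fewest and is eliminated.
Round 2: Ben 14, Hira 12, Eli 10, Dana 3, Chen 2. Chen has the fewest and is eliminated.
Round 3: Ben 14, Eli 12, Hira 12, Dana 3. Dana has the fewest and is eliminated.
Round 4: Eli 15, Ben 14, Hira 12. Hira has the fewest and is eliminated.
Round 5: Ben 26, Eli 15. Ben has a majority.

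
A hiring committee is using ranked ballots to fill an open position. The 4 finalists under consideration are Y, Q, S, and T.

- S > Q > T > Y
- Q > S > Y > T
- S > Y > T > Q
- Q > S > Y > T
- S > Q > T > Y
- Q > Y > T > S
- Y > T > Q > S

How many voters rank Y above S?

2

Ballots ranking Y above S: 2.
Ballots ranking S above Y: 5.
So 2 of 7 voters prefer Y to S.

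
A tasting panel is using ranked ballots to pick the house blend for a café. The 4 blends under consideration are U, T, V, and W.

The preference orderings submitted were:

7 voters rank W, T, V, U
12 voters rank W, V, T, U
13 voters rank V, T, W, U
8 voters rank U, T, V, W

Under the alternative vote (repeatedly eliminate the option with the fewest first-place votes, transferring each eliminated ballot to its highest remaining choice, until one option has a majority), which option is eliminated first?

T

Round 1: W 19, V 13, U 8, T 0. T has the fewest and is eliminated.
Round 2: W 19, V 13, U 8. U has the fewest and is eliminated.
Round 3: V 21, W 19. V has a majority.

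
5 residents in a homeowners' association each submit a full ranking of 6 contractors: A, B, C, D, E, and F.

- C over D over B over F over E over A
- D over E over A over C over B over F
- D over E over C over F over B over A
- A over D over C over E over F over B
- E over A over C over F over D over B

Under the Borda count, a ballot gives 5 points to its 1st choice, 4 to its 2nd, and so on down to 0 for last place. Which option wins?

D

Borda scores:
  A: 0 + 3 + 0 + 5 + 4 = 12
  B: 3 + 1 + 1 + 0 + 0 = 5
  C: 5 + 2 + 3 + 3 + 3 = 16
  D: 4 + 5 + 5 + 4 + 1 = 19
  E: 1 + 4 + 4 + 2 + 5 = 16
  F: 2 + 0 + 2 + 1 + 2 = 7
D has the highest total.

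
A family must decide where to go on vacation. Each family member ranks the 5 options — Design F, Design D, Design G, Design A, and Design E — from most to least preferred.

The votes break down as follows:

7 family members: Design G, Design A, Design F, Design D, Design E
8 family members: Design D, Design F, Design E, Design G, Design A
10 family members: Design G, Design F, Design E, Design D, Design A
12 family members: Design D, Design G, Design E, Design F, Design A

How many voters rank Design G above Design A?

Ballots ranking Design G above Design A: 7+8+10+12 = 37.
Ballots ranking Design A above Design G: 0.
So 37 of 37 voters prefer Design G to Design A.

37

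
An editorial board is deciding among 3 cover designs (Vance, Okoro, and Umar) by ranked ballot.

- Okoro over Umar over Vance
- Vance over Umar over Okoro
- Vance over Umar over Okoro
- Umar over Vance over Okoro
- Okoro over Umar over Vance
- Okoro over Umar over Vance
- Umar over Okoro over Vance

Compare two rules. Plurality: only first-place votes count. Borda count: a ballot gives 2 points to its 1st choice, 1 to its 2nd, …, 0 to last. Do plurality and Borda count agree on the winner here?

Plurality first-place counts: Vance 2, Okoro 3, Umar 2 → Okoro.
Borda totals: Vance 5, Okoro 7, Umar 9 → Umar.
The two rules disagree: plurality picks Okoro, Borda picks Umar.

No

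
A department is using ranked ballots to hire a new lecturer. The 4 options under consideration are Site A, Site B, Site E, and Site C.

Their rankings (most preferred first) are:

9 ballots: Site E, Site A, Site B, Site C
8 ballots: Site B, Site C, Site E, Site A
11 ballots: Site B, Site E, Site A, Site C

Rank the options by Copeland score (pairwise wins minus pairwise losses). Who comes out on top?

Pairwise results:
  Site A vs Site B: Site B wins 19–9.
  Site A vs Site E: Site E wins 28–0.
  Site A vs Site C: Site A wins 20–8.
  Site B vs Site E: Site B wins 19–9.
  Site B vs Site C: Site B wins 28–0.
  Site E vs Site C: Site E wins 20–8.
Copeland scores (wins − losses):
  Site A: 1 − 2 = -1
  Site B: 3 − 0 = 3
  Site E: 2 − 1 = 1
  Site C: 0 − 3 = -3
Site B has the best Copeland score.

Site B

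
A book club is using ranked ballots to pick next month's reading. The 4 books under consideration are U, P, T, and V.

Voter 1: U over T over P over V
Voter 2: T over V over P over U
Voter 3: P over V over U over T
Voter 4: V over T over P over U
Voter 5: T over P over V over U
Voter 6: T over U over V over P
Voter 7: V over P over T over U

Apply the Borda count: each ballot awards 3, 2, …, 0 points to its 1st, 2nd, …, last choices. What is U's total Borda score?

Borda scores:
  U: 3 + 0 + 1 + 0 + 0 + 2 + 0 = 6
  P: 1 + 1 + 3 + 1 + 2 + 0 + 2 = 10
  T: 2 + 3 + 0 + 2 + 3 + 3 + 1 = 14
  V: 0 + 2 + 2 + 3 + 1 + 1 + 3 = 12

6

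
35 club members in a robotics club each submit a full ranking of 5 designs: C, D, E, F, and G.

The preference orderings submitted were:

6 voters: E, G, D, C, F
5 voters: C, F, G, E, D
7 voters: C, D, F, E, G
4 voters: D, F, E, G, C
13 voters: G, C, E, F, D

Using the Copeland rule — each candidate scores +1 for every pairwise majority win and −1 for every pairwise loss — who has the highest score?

G

Pairwise results:
  C vs D: C wins 25–10.
  C vs E: C wins 25–10.
  C vs F: C wins 31–4.
  C vs G: G wins 23–12.
  D vs E: E wins 24–11.
  D vs F: F wins 18–17.
  D vs G: G wins 24–11.
  E vs F: E wins 19–16.
  E vs G: G wins 18–17.
  F vs G: G wins 19–16.
Copeland scores (wins − losses):
  C: 3 − 1 = 2
  D: 0 − 4 = -4
  E: 2 − 2 = 0
  F: 1 − 3 = -2
  G: 4 − 0 = 4
G has the best Copeland score.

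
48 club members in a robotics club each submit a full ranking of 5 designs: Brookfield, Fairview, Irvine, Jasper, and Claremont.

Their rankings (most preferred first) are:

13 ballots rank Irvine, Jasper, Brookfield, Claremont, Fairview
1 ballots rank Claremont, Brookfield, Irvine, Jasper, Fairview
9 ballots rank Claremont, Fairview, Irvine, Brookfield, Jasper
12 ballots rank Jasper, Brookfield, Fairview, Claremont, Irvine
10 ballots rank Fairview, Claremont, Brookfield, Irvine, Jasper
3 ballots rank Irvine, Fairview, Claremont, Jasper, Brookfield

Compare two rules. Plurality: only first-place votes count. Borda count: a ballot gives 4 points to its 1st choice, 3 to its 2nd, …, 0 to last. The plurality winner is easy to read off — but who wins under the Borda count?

Claremont

Plurality first-place counts: Brookfield 0, Fairview 10, Irvine 16, Jasper 12, Claremont 10 → Irvine.
Borda totals: Brookfield 94, Fairview 100, Irvine 94, Jasper 91, Claremont 101 → Claremont.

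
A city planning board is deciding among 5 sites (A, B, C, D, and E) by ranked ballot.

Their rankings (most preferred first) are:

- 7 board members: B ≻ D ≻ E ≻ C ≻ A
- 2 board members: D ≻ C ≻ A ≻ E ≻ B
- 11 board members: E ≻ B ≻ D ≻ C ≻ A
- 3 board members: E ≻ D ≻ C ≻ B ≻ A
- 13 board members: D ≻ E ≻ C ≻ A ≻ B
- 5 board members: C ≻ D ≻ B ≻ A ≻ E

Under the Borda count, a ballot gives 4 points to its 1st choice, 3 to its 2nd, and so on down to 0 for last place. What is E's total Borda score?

111

Borda scores:
  A: 7·0 + 2·2 + 11·0 + 3·0 + 13·1 + 5·1 = 22
  B: 7·4 + 2·0 + 11·3 + 3·1 + 13·0 + 5·2 = 74
  C: 7·1 + 2·3 + 11·1 + 3·2 + 13·2 + 5·4 = 76
  D: 7·3 + 2·4 + 11·2 + 3·3 + 13·4 + 5·3 = 127
  E: 7·2 + 2·1 + 11·4 + 3·4 + 13·3 + 5·0 = 111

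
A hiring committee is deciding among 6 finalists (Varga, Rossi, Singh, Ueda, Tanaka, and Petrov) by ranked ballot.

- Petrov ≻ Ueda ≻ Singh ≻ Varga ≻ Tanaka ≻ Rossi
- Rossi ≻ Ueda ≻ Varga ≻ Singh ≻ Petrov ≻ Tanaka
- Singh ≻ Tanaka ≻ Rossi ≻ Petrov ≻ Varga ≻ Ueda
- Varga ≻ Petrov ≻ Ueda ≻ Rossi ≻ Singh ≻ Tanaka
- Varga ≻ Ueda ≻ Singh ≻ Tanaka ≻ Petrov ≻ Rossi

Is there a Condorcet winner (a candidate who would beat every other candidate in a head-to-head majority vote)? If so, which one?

Varga

Head-to-head results (5 voters total):
Varga vs Rossi: Varga wins 3–2.
Varga vs Singh: Varga wins 3–2.
Varga vs Ueda: Varga wins 3–2.
Varga vs Tanaka: Varga wins 4–1.
Varga vs Petrov: Varga wins 3–2.
Rossi vs Singh: Singh wins 3–2.
Rossi vs Ueda: Ueda wins 3–2.
Rossi vs Tanaka: Tanaka wins 3–2.
Rossi vs Petrov: Petrov wins 3–2.
Singh vs Ueda: Ueda wins 4–1.
Singh vs Tanaka: Singh wins 5–0.
Singh vs Petrov: Singh wins 3–2.
Ueda vs Tanaka: Ueda wins 4–1.
Ueda vs Petrov: Petrov wins 3–2.
Tanaka vs Petrov: Petrov wins 3–2.
Varga beats each rival — Rossi (3–2), Singh (3–2), Ueda (3–2), Tanaka (4–1), Petrov (3–2) — so Varga is the Condorcet winner.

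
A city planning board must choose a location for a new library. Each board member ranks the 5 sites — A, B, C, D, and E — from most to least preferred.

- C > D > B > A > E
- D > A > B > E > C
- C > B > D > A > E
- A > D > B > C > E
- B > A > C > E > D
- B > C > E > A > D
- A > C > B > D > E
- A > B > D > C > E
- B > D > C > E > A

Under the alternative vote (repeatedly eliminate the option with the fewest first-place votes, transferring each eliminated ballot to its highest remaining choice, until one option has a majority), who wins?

Round 1: A 3, B 3, C 2, D 1, E 0. E has the fewest and is eliminated.
Round 2: A 3, B 3, C 2, D 1. D has the fewest and is eliminated.
Round 3: A 4, B 3, C 2. C has the fewest and is eliminated.
Round 4: B 5, A 4. B has a majority.

B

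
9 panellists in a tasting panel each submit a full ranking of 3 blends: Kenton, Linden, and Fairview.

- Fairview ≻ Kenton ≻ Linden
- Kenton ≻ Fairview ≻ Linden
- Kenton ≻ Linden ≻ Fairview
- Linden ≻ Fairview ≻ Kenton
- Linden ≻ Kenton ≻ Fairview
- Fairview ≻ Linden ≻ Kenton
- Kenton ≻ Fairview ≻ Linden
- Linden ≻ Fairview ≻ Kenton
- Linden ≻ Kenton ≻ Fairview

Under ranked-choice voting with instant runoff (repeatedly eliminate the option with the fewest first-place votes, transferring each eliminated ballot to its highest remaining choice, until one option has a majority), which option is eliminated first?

Round 1: Linden 4, Kenton 3, Fairview 2. Fairview has the fewest and is eliminated.
Round 2: Linden 5, Kenton 4. Linden has a majority.

Fairview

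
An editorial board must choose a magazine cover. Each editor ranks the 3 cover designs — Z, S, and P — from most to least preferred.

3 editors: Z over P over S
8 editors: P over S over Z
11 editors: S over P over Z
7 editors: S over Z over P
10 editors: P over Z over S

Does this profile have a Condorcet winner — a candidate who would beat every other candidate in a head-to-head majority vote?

Head-to-head results (39 voters total):
Z vs S: S wins 26–13.
Z vs P: P wins 29–10.
S vs P: P wins 21–18.
P beats each rival — Z (29–10), S (21–18) — so P is the Condorcet winner.

Yes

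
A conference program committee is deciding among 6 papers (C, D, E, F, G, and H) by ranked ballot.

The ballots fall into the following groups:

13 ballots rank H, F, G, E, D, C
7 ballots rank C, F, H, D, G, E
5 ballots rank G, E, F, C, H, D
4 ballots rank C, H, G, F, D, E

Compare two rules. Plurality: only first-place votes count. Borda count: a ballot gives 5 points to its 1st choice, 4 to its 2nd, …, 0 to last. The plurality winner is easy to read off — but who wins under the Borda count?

H

Plurality first-place counts: C 11, D 0, E 0, F 0, G 5, H 13 → H.
Borda totals: C 65, D 31, E 46, F 103, G 83, H 107 → H.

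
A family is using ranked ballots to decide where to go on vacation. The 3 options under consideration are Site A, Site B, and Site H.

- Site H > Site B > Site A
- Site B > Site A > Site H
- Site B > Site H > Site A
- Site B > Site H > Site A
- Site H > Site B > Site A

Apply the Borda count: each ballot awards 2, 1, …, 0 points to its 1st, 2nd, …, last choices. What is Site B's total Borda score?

8

Borda scores:
  Site A: 0 + 1 + 0 + 0 + 0 = 1
  Site B: 1 + 2 + 2 + 2 + 1 = 8
  Site H: 2 + 0 + 1 + 1 + 2 = 6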